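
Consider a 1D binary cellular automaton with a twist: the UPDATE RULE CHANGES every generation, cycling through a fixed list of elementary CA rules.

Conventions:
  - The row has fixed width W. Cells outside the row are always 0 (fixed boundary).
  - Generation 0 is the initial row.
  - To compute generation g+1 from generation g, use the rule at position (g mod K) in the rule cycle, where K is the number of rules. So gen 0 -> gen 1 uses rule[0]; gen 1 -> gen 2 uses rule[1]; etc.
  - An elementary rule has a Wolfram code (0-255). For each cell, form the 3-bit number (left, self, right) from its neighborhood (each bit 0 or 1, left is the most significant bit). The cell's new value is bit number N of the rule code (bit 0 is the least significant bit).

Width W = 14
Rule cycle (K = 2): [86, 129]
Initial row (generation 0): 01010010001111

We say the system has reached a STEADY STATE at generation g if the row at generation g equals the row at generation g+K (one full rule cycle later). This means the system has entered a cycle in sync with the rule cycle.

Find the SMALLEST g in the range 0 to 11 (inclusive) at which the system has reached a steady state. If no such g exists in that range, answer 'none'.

Answer: none

Derivation:
Gen 0: 01010010001111
Gen 1 (rule 86): 11011111010001
Gen 2 (rule 129): 00001110000100
Gen 3 (rule 86): 00010011001110
Gen 4 (rule 129): 11000000000100
Gen 5 (rule 86): 01100000001110
Gen 6 (rule 129): 00001111100100
Gen 7 (rule 86): 00010000111110
Gen 8 (rule 129): 11000110011100
Gen 9 (rule 86): 01101011100110
Gen 10 (rule 129): 00000001000000
Gen 11 (rule 86): 00000011100000
Gen 12 (rule 129): 11111001001111
Gen 13 (rule 86): 00001111110001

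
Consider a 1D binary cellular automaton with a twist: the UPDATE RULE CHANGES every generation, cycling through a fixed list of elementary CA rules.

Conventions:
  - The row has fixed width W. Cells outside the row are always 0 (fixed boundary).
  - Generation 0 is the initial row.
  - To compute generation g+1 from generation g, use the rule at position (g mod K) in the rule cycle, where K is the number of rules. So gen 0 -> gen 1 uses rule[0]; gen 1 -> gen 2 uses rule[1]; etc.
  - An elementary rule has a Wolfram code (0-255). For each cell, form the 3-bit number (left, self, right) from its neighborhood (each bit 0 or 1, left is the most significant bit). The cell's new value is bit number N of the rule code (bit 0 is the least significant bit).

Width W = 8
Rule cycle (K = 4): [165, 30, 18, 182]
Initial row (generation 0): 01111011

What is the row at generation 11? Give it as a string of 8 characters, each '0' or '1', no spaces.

Gen 0: 01111011
Gen 1 (rule 165): 00110100
Gen 2 (rule 30): 01100110
Gen 3 (rule 18): 10011001
Gen 4 (rule 182): 11100111
Gen 5 (rule 165): 01000010
Gen 6 (rule 30): 11100111
Gen 7 (rule 18): 00011000
Gen 8 (rule 182): 00100100
Gen 9 (rule 165): 10100101
Gen 10 (rule 30): 10111101
Gen 11 (rule 18): 00000000

Answer: 00000000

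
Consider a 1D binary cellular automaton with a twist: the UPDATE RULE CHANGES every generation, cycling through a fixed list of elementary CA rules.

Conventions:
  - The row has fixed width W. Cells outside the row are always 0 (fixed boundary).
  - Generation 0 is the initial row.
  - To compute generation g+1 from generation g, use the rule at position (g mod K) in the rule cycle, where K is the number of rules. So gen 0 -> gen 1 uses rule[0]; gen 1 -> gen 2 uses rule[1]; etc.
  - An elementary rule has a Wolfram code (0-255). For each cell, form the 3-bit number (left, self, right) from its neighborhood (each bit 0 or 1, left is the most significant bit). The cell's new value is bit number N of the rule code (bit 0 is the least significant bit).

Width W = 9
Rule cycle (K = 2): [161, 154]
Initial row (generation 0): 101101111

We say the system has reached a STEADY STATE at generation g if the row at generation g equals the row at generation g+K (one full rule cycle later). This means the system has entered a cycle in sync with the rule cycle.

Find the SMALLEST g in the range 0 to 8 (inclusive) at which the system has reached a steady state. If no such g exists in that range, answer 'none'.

Gen 0: 101101111
Gen 1 (rule 161): 010010110
Gen 2 (rule 154): 101100101
Gen 3 (rule 161): 010000010
Gen 4 (rule 154): 101000101
Gen 5 (rule 161): 010010010
Gen 6 (rule 154): 101101101
Gen 7 (rule 161): 010010010
Gen 8 (rule 154): 101101101
Gen 9 (rule 161): 010010010
Gen 10 (rule 154): 101101101

Answer: 5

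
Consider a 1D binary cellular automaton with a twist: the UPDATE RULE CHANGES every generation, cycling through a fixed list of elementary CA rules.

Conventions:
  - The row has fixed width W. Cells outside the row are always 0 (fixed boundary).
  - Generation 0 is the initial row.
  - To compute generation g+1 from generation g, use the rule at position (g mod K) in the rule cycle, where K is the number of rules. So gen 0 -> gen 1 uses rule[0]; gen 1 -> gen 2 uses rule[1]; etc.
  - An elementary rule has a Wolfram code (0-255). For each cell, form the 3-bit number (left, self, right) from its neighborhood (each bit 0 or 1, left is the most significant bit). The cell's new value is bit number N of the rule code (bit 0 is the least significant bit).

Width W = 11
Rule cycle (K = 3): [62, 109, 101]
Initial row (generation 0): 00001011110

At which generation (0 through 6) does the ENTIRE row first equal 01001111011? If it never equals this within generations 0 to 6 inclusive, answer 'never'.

Answer: never

Derivation:
Gen 0: 00001011110
Gen 1 (rule 62): 00011110001
Gen 2 (rule 109): 11010010101
Gen 3 (rule 101): 01110011111
Gen 4 (rule 62): 11001110000
Gen 5 (rule 109): 11001010111
Gen 6 (rule 101): 01001111001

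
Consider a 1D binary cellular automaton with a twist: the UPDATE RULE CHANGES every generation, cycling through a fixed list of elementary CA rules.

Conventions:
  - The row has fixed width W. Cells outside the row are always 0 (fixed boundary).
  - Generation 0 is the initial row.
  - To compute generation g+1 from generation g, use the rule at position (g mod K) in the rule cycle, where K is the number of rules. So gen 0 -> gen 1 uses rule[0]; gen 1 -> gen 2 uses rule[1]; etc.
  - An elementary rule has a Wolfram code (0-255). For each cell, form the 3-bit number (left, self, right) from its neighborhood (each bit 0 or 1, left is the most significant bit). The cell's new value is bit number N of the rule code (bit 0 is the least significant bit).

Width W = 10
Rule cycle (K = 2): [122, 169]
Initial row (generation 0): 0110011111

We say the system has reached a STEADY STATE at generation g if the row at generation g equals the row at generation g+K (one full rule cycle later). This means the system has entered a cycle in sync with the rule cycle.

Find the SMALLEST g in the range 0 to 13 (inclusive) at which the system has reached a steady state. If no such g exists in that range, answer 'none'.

Gen 0: 0110011111
Gen 1 (rule 122): 1111110001
Gen 2 (rule 169): 1111100100
Gen 3 (rule 122): 1000111010
Gen 4 (rule 169): 0010110100
Gen 5 (rule 122): 0101111010
Gen 6 (rule 169): 0011110100
Gen 7 (rule 122): 0110011010
Gen 8 (rule 169): 0100010100
Gen 9 (rule 122): 1010101010
Gen 10 (rule 169): 0101010100
Gen 11 (rule 122): 1010101010
Gen 12 (rule 169): 0101010100
Gen 13 (rule 122): 1010101010
Gen 14 (rule 169): 0101010100
Gen 15 (rule 122): 1010101010

Answer: 9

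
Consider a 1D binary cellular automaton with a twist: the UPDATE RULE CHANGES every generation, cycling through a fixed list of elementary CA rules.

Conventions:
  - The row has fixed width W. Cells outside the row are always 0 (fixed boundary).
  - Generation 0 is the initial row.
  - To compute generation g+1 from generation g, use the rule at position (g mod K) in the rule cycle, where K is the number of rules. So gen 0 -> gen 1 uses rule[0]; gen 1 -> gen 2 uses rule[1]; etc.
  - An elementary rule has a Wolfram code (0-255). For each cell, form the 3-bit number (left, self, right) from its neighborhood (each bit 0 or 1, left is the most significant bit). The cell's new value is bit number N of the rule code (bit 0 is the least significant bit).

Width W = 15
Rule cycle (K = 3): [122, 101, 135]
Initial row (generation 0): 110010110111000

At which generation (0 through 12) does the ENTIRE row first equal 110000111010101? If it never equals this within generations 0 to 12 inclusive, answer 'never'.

Gen 0: 110010110111000
Gen 1 (rule 122): 111101111101100
Gen 2 (rule 101): 000110000110101
Gen 3 (rule 135): 111000111000101
Gen 4 (rule 122): 101101101101010
Gen 5 (rule 101): 110110110111110
Gen 6 (rule 135): 000000000011100
Gen 7 (rule 122): 000000000110110
Gen 8 (rule 101): 111111110011010
Gen 9 (rule 135): 011111100100010
Gen 10 (rule 122): 110000111010101
Gen 11 (rule 101): 010110001111111
Gen 12 (rule 135): 110000110111110

Answer: 10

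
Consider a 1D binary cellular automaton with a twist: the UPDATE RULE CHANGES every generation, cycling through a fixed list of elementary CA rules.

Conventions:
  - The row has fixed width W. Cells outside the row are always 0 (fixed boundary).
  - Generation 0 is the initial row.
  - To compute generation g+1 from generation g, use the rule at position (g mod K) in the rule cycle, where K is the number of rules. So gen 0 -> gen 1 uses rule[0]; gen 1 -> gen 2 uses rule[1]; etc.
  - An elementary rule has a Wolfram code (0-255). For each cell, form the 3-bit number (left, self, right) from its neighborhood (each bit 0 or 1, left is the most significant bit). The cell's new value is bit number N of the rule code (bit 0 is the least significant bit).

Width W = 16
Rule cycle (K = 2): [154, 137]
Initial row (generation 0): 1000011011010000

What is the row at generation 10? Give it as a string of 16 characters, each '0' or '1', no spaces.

Answer: 0000100000101100

Derivation:
Gen 0: 1000011011010000
Gen 1 (rule 154): 0100110010001000
Gen 2 (rule 137): 0000100000100011
Gen 3 (rule 154): 0001010001010110
Gen 4 (rule 137): 1100000100000100
Gen 5 (rule 154): 1010001010001010
Gen 6 (rule 137): 0000100000100000
Gen 7 (rule 154): 0001010001010000
Gen 8 (rule 137): 1100000100000111
Gen 9 (rule 154): 1010001010001110
Gen 10 (rule 137): 0000100000101100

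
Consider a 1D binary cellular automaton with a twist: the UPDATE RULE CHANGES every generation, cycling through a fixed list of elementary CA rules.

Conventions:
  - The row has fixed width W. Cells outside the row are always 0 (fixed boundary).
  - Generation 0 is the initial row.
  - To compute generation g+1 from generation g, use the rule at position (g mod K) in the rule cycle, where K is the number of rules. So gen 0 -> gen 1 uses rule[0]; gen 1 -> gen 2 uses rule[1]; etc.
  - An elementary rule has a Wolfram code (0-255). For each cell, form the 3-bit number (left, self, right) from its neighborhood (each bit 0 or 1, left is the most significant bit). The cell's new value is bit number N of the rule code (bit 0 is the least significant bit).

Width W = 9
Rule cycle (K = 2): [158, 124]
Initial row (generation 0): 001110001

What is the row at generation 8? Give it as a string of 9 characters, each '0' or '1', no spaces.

Answer: 111000011

Derivation:
Gen 0: 001110001
Gen 1 (rule 158): 011101011
Gen 2 (rule 124): 010111111
Gen 3 (rule 158): 110111110
Gen 4 (rule 124): 111100011
Gen 5 (rule 158): 111010110
Gen 6 (rule 124): 101111111
Gen 7 (rule 158): 101111110
Gen 8 (rule 124): 111000011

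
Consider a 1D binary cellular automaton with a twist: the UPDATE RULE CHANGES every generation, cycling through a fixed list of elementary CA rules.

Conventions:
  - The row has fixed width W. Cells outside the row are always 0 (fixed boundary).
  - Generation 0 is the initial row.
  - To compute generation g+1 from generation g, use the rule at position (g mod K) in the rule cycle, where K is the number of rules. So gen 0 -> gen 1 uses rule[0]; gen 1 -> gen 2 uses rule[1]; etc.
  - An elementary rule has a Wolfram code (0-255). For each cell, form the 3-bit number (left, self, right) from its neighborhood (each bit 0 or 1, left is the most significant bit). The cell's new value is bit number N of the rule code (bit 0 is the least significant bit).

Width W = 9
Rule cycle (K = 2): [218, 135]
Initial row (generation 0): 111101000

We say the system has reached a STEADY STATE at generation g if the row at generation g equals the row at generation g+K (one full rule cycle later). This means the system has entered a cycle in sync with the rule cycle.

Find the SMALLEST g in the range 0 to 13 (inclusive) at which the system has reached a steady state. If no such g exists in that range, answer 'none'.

Gen 0: 111101000
Gen 1 (rule 218): 111100100
Gen 2 (rule 135): 011001101
Gen 3 (rule 218): 111111100
Gen 4 (rule 135): 011111001
Gen 5 (rule 218): 111111110
Gen 6 (rule 135): 011111100
Gen 7 (rule 218): 111111110
Gen 8 (rule 135): 011111100
Gen 9 (rule 218): 111111110
Gen 10 (rule 135): 011111100
Gen 11 (rule 218): 111111110
Gen 12 (rule 135): 011111100
Gen 13 (rule 218): 111111110
Gen 14 (rule 135): 011111100
Gen 15 (rule 218): 111111110

Answer: 5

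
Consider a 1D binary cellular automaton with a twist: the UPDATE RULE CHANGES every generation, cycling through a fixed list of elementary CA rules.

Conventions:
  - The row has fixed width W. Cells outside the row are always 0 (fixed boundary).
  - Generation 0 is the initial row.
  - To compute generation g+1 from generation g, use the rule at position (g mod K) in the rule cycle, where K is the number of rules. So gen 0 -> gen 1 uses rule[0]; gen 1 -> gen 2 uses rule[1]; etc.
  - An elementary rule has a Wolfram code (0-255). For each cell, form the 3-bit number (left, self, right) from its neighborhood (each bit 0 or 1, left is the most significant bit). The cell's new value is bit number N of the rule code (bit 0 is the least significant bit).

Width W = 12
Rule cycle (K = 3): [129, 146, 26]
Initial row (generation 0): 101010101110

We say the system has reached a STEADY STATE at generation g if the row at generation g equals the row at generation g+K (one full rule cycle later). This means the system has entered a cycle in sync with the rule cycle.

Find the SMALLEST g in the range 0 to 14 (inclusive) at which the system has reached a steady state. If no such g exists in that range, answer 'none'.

Answer: 14

Derivation:
Gen 0: 101010101110
Gen 1 (rule 129): 000000000100
Gen 2 (rule 146): 000000001010
Gen 3 (rule 26): 000000010001
Gen 4 (rule 129): 111111000100
Gen 5 (rule 146): 011110101010
Gen 6 (rule 26): 110000000001
Gen 7 (rule 129): 000111111100
Gen 8 (rule 146): 001011111010
Gen 9 (rule 26): 010010000001
Gen 10 (rule 129): 000000111100
Gen 11 (rule 146): 000001011010
Gen 12 (rule 26): 000010010001
Gen 13 (rule 129): 111000000100
Gen 14 (rule 146): 010100001010
Gen 15 (rule 26): 100010010001
Gen 16 (rule 129): 001000000100
Gen 17 (rule 146): 010100001010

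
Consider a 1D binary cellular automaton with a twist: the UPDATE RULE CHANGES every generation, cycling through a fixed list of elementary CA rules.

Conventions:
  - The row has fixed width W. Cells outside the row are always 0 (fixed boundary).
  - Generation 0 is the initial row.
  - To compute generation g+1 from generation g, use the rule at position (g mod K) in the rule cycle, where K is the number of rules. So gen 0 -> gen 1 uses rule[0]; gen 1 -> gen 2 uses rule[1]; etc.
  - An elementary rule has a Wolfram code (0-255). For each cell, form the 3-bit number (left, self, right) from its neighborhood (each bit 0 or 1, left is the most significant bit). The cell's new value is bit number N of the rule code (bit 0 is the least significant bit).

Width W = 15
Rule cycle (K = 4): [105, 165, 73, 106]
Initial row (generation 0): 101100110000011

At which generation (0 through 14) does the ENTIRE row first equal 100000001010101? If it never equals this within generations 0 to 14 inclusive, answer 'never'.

Answer: 13

Derivation:
Gen 0: 101100110000011
Gen 1 (rule 105): 011100110111011
Gen 2 (rule 165): 001000001010100
Gen 3 (rule 73): 100011100000001
Gen 4 (rule 106): 000110100000010
Gen 5 (rule 105): 110111001111000
Gen 6 (rule 165): 001010000110011
Gen 7 (rule 73): 100000110110011
Gen 8 (rule 106): 000001111110111
Gen 9 (rule 105): 111101000011101
Gen 10 (rule 165): 011011011001011
Gen 11 (rule 73): 011011011000011
Gen 12 (rule 106): 111111111000111
Gen 13 (rule 105): 100000001010101
Gen 14 (rule 165): 101111101111111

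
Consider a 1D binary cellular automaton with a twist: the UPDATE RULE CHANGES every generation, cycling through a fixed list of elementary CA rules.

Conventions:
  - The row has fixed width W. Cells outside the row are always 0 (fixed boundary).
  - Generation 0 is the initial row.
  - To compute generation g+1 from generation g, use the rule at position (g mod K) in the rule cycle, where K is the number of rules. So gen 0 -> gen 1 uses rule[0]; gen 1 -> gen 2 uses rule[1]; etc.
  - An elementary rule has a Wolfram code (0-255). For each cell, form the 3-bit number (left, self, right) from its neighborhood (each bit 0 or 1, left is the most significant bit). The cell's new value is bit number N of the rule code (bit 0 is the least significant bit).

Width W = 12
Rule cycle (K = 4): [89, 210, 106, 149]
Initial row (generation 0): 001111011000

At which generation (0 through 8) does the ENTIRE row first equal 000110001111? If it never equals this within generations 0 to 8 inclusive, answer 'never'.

Gen 0: 001111011000
Gen 1 (rule 89): 101001011111
Gen 2 (rule 210): 000110001111
Gen 3 (rule 106): 001110011001
Gen 4 (rule 149): 100101000101
Gen 5 (rule 89): 010000110000
Gen 6 (rule 210): 101001011000
Gen 7 (rule 106): 010010111000
Gen 8 (rule 149): 011010010111

Answer: 2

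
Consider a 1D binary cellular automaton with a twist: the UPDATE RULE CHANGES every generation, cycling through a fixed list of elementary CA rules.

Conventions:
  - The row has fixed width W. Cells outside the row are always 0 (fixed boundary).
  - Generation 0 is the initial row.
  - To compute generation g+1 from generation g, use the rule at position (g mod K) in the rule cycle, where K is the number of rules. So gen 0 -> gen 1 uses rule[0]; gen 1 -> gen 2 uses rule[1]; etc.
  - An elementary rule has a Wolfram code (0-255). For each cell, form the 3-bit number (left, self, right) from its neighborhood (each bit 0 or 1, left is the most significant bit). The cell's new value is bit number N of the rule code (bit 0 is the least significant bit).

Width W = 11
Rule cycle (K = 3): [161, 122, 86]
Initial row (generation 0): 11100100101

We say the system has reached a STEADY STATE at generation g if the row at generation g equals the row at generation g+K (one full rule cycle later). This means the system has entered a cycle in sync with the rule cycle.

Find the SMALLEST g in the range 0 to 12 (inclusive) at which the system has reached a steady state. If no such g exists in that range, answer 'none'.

Answer: 5

Derivation:
Gen 0: 11100100101
Gen 1 (rule 161): 01000000010
Gen 2 (rule 122): 10100000101
Gen 3 (rule 86): 10110001101
Gen 4 (rule 161): 01000100010
Gen 5 (rule 122): 10101010101
Gen 6 (rule 86): 10101010101
Gen 7 (rule 161): 01010101010
Gen 8 (rule 122): 10101010101
Gen 9 (rule 86): 10101010101
Gen 10 (rule 161): 01010101010
Gen 11 (rule 122): 10101010101
Gen 12 (rule 86): 10101010101
Gen 13 (rule 161): 01010101010
Gen 14 (rule 122): 10101010101
Gen 15 (rule 86): 10101010101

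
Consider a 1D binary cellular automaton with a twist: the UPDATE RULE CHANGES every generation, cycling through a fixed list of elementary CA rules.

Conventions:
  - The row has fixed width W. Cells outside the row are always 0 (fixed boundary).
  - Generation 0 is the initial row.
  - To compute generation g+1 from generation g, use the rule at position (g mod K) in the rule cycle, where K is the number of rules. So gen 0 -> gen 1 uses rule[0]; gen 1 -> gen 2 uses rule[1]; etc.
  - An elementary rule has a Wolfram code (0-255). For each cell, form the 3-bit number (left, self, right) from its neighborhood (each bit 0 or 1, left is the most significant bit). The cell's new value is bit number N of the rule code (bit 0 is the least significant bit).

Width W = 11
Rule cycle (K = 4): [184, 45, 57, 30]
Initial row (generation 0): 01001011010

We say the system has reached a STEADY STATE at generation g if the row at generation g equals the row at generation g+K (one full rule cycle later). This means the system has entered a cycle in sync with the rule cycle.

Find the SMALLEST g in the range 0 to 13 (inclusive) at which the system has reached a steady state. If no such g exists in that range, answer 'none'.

Gen 0: 01001011010
Gen 1 (rule 184): 00100110101
Gen 2 (rule 45): 10100101111
Gen 3 (rule 57): 01010011000
Gen 4 (rule 30): 11011110100
Gen 5 (rule 184): 10111101010
Gen 6 (rule 45): 11100011110
Gen 7 (rule 57): 10011010001
Gen 8 (rule 30): 11110011011
Gen 9 (rule 184): 11101010110
Gen 10 (rule 45): 10011111100
Gen 11 (rule 57): 01010000011
Gen 12 (rule 30): 11011000110
Gen 13 (rule 184): 10110100101
Gen 14 (rule 45): 11101100111
Gen 15 (rule 57): 10011010100
Gen 16 (rule 30): 11110010110
Gen 17 (rule 184): 11101001101

Answer: none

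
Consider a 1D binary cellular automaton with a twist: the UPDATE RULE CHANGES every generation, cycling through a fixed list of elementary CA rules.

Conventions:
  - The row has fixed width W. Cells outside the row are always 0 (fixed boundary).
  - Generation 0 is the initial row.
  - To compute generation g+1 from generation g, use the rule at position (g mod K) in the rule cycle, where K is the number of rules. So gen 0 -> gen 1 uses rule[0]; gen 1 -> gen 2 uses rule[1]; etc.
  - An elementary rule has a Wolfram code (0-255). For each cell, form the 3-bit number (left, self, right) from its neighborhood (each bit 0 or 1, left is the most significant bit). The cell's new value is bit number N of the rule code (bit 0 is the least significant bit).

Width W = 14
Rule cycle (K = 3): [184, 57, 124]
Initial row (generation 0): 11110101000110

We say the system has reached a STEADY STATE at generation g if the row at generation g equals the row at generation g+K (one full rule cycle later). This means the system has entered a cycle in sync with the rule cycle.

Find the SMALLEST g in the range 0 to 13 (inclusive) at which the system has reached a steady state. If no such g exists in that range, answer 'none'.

Answer: none

Derivation:
Gen 0: 11110101000110
Gen 1 (rule 184): 11101010100101
Gen 2 (rule 57): 10010101010010
Gen 3 (rule 124): 11011111111011
Gen 4 (rule 184): 10111111110110
Gen 5 (rule 57): 01100000001101
Gen 6 (rule 124): 01110000001111
Gen 7 (rule 184): 01101000001110
Gen 8 (rule 57): 01010111101001
Gen 9 (rule 124): 01111100111101
Gen 10 (rule 184): 01111010111010
Gen 11 (rule 57): 01000101100101
Gen 12 (rule 124): 01100111110111
Gen 13 (rule 184): 01010111101110
Gen 14 (rule 57): 00101100011001
Gen 15 (rule 124): 00111110011101
Gen 16 (rule 184): 00111101011010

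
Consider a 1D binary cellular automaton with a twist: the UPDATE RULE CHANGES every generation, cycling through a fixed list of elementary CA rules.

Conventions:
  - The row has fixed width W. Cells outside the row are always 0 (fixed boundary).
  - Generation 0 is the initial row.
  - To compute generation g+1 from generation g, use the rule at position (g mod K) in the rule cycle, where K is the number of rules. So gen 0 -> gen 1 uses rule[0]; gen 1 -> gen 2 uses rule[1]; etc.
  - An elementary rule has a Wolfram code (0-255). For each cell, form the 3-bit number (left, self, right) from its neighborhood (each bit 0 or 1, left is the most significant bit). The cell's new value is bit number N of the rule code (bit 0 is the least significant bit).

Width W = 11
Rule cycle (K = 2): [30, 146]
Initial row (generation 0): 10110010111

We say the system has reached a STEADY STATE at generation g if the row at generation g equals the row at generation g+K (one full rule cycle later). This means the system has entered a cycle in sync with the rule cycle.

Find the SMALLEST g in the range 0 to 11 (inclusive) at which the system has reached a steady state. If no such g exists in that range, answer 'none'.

Answer: 10

Derivation:
Gen 0: 10110010111
Gen 1 (rule 30): 10101110100
Gen 2 (rule 146): 00000100010
Gen 3 (rule 30): 00001110111
Gen 4 (rule 146): 00010100010
Gen 5 (rule 30): 00110110111
Gen 6 (rule 146): 01000000010
Gen 7 (rule 30): 11100000111
Gen 8 (rule 146): 01010001010
Gen 9 (rule 30): 11011011011
Gen 10 (rule 146): 00000000000
Gen 11 (rule 30): 00000000000
Gen 12 (rule 146): 00000000000
Gen 13 (rule 30): 00000000000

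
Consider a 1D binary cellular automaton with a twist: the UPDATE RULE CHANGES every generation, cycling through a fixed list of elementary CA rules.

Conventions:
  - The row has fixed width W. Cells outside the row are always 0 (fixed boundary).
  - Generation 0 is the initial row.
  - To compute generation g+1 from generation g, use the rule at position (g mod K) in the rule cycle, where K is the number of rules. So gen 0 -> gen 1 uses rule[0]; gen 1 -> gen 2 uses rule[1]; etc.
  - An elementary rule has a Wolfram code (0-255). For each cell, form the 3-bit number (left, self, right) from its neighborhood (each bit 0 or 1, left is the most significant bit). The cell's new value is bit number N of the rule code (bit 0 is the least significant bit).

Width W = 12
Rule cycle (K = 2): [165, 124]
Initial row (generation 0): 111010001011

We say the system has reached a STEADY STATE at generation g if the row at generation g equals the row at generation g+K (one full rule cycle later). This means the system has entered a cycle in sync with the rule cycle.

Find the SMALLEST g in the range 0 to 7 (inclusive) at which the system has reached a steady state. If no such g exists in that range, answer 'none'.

Gen 0: 111010001011
Gen 1 (rule 165): 010110101100
Gen 2 (rule 124): 011111111110
Gen 3 (rule 165): 001111111100
Gen 4 (rule 124): 001000000110
Gen 5 (rule 165): 101011110000
Gen 6 (rule 124): 111110011000
Gen 7 (rule 165): 011100000011
Gen 8 (rule 124): 010110000011
Gen 9 (rule 165): 011000111000

Answer: none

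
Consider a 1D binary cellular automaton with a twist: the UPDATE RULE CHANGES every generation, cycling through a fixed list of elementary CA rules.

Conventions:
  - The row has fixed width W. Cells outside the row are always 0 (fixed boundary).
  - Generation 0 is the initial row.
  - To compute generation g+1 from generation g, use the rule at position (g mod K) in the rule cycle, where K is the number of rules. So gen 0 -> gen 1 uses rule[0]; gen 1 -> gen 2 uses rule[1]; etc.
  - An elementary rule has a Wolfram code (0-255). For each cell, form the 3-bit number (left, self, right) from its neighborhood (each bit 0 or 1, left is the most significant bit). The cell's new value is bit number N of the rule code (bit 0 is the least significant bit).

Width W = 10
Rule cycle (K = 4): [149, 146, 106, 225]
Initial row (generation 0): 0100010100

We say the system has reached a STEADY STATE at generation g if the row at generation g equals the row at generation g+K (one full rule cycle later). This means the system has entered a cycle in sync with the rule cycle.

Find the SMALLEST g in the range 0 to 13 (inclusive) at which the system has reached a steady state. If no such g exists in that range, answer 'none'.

Gen 0: 0100010100
Gen 1 (rule 149): 0111010111
Gen 2 (rule 146): 1010000010
Gen 3 (rule 106): 0100000100
Gen 4 (rule 225): 0001110001
Gen 5 (rule 149): 1100101101
Gen 6 (rule 146): 0011000000
Gen 7 (rule 106): 0111000000
Gen 8 (rule 225): 0011011111
Gen 9 (rule 149): 1000001110
Gen 10 (rule 146): 0100010101
Gen 11 (rule 106): 1000101010
Gen 12 (rule 225): 0010010100
Gen 13 (rule 149): 1011010111
Gen 14 (rule 146): 0000000010
Gen 15 (rule 106): 0000000100
Gen 16 (rule 225): 1111110001
Gen 17 (rule 149): 0111101101

Answer: none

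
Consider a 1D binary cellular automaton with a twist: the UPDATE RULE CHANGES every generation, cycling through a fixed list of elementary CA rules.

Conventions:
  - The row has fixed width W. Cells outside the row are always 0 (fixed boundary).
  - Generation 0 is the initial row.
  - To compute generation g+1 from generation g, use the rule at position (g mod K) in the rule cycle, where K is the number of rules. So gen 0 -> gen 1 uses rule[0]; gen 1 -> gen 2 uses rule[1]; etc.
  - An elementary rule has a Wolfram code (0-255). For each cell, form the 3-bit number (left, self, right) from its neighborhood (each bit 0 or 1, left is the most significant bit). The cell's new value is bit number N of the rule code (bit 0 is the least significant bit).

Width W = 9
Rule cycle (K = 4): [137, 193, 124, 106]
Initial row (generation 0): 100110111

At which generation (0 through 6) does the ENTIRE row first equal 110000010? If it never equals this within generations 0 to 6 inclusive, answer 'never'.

Answer: 2

Derivation:
Gen 0: 100110111
Gen 1 (rule 137): 000100110
Gen 2 (rule 193): 110000010
Gen 3 (rule 124): 111000011
Gen 4 (rule 106): 101000111
Gen 5 (rule 137): 000010110
Gen 6 (rule 193): 111000010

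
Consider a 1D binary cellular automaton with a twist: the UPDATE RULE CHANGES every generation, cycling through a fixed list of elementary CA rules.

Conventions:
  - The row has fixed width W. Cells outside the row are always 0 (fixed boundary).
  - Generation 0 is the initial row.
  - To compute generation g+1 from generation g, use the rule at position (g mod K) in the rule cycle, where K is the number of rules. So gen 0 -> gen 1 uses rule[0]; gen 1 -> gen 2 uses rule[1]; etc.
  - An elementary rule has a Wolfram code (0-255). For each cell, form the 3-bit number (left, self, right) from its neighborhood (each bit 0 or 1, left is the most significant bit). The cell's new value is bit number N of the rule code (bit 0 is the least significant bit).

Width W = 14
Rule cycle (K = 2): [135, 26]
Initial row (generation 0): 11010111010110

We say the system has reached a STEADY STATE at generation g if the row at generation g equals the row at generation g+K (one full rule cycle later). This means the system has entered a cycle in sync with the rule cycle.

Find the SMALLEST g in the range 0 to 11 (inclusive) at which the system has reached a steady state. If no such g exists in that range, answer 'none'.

Answer: none

Derivation:
Gen 0: 11010111010110
Gen 1 (rule 135): 00010010010000
Gen 2 (rule 26): 00101101101000
Gen 3 (rule 135): 11100000001011
Gen 4 (rule 26): 10010000010010
Gen 5 (rule 135): 10110111110110
Gen 6 (rule 26): 00100100000101
Gen 7 (rule 135): 11101101111101
Gen 8 (rule 26): 10001001000000
Gen 9 (rule 135): 10111011011111
Gen 10 (rule 26): 00100010010000
Gen 11 (rule 135): 11101110110111
Gen 12 (rule 26): 10001000100100
Gen 13 (rule 135): 10111011101101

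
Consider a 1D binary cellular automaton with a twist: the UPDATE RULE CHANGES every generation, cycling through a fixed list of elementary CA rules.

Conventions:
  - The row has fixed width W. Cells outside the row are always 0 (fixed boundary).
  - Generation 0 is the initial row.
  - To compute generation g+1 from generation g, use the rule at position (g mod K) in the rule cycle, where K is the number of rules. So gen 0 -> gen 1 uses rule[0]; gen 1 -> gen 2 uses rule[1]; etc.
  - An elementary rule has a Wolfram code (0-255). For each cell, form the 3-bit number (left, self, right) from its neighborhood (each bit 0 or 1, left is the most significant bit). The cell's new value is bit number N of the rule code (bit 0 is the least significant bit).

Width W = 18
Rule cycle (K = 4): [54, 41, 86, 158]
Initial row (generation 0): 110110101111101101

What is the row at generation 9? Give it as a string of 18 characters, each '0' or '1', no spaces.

Gen 0: 110110101111101101
Gen 1 (rule 54): 001001110000010011
Gen 2 (rule 41): 100001000111000010
Gen 3 (rule 86): 110011101001100111
Gen 4 (rule 158): 101111001111011110
Gen 5 (rule 54): 110000110000100001
Gen 6 (rule 41): 100110100110001100
Gen 7 (rule 86): 111010111011010110
Gen 8 (rule 158): 110010110010010101
Gen 9 (rule 54): 001111001111111111

Answer: 001111001111111111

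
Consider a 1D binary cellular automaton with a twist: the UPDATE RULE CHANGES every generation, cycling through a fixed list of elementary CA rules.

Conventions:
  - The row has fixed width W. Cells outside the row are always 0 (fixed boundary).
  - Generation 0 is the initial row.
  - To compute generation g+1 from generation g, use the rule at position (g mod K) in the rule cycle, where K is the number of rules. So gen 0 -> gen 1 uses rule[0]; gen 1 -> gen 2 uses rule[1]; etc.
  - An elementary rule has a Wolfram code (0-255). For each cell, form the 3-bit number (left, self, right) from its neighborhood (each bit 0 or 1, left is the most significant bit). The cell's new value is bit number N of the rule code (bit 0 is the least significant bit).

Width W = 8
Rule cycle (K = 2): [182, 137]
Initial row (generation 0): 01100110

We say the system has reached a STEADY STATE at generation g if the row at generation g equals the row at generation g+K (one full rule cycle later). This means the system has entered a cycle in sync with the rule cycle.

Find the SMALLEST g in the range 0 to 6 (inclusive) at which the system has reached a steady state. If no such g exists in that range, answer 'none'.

Gen 0: 01100110
Gen 1 (rule 182): 10011001
Gen 2 (rule 137): 00010000
Gen 3 (rule 182): 00111000
Gen 4 (rule 137): 10110011
Gen 5 (rule 182): 11001100
Gen 6 (rule 137): 10001001
Gen 7 (rule 182): 11011111
Gen 8 (rule 137): 10011110

Answer: none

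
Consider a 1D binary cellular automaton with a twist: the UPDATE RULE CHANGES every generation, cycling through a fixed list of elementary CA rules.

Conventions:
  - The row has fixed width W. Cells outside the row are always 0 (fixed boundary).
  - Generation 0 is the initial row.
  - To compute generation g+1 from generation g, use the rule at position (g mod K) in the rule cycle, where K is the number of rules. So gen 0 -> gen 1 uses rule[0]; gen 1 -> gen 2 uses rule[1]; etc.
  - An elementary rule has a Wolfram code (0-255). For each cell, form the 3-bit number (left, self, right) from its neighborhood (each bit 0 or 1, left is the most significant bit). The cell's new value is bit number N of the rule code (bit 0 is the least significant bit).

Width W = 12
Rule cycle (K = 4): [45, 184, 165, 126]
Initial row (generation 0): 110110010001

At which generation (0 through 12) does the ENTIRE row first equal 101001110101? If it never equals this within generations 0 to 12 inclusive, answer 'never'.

Gen 0: 110110010001
Gen 1 (rule 45): 101100010101
Gen 2 (rule 184): 011010001010
Gen 3 (rule 165): 000110101110
Gen 4 (rule 126): 001111111011
Gen 5 (rule 45): 101000000110
Gen 6 (rule 184): 010100000101
Gen 7 (rule 165): 011101110111
Gen 8 (rule 126): 110111011101
Gen 9 (rule 45): 101100110011
Gen 10 (rule 184): 011010101010
Gen 11 (rule 165): 000111111110
Gen 12 (rule 126): 001100000011

Answer: never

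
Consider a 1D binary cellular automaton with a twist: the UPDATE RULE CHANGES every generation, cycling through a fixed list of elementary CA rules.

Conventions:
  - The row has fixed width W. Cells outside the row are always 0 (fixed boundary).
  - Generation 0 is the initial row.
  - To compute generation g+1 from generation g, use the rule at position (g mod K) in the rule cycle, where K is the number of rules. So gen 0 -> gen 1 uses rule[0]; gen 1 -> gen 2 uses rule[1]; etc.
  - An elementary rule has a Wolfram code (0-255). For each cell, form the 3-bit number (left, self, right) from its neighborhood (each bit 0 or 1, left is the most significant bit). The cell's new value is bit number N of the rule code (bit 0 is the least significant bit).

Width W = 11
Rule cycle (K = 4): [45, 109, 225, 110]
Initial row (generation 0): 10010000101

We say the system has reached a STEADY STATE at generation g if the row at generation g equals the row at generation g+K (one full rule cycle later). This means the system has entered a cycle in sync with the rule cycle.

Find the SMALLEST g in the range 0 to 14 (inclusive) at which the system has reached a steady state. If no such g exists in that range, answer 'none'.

Answer: 6

Derivation:
Gen 0: 10010000101
Gen 1 (rule 45): 10010110111
Gen 2 (rule 109): 10011111101
Gen 3 (rule 225): 00001111110
Gen 4 (rule 110): 00011000010
Gen 5 (rule 45): 11010011010
Gen 6 (rule 109): 11110011110
Gen 7 (rule 225): 01110001110
Gen 8 (rule 110): 11010011010
Gen 9 (rule 45): 10110010110
Gen 10 (rule 109): 11110011110
Gen 11 (rule 225): 01110001110
Gen 12 (rule 110): 11010011010
Gen 13 (rule 45): 10110010110
Gen 14 (rule 109): 11110011110
Gen 15 (rule 225): 01110001110
Gen 16 (rule 110): 11010011010
Gen 17 (rule 45): 10110010110
Gen 18 (rule 109): 11110011110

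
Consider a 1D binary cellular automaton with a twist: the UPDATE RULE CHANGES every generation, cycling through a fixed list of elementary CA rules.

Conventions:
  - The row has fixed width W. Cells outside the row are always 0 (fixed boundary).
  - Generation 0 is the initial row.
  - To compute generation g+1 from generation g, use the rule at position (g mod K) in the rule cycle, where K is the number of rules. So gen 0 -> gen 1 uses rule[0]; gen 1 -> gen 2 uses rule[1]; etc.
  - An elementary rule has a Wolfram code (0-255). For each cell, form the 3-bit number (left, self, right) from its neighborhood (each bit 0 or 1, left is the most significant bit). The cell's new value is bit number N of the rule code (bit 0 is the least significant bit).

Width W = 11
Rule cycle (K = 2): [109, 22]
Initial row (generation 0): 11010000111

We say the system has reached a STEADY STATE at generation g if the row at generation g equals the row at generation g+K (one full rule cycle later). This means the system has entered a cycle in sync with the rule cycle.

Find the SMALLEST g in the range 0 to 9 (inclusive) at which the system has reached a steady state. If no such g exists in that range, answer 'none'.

Gen 0: 11010000111
Gen 1 (rule 109): 11110110101
Gen 2 (rule 22): 00000000101
Gen 3 (rule 109): 11111110111
Gen 4 (rule 22): 00000000000
Gen 5 (rule 109): 11111111111
Gen 6 (rule 22): 00000000000
Gen 7 (rule 109): 11111111111
Gen 8 (rule 22): 00000000000
Gen 9 (rule 109): 11111111111
Gen 10 (rule 22): 00000000000
Gen 11 (rule 109): 11111111111

Answer: 4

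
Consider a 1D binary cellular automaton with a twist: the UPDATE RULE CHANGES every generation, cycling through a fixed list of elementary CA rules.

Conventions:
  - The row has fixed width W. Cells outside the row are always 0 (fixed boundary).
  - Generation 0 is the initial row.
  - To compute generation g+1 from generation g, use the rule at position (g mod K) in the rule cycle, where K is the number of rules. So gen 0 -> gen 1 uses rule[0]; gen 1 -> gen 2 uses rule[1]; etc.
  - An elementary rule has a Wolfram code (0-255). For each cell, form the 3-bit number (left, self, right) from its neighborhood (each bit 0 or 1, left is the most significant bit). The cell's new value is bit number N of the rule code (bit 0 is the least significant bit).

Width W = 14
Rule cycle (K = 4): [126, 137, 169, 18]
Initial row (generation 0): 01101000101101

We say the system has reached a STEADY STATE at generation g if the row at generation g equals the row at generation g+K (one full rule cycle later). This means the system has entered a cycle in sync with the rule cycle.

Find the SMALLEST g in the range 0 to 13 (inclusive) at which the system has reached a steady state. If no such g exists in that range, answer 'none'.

Gen 0: 01101000101101
Gen 1 (rule 126): 11111101111111
Gen 2 (rule 137): 11111001111110
Gen 3 (rule 169): 11110001111100
Gen 4 (rule 18): 00001010000010
Gen 5 (rule 126): 00011111000111
Gen 6 (rule 137): 11011110010110
Gen 7 (rule 169): 10111100001100
Gen 8 (rule 18): 00000010010010
Gen 9 (rule 126): 00000111111111
Gen 10 (rule 137): 11110111111110
Gen 11 (rule 169): 11101111111100
Gen 12 (rule 18): 00000000000010
Gen 13 (rule 126): 00000000000111
Gen 14 (rule 137): 11111111110110
Gen 15 (rule 169): 11111111101100
Gen 16 (rule 18): 00000000000010
Gen 17 (rule 126): 00000000000111

Answer: 12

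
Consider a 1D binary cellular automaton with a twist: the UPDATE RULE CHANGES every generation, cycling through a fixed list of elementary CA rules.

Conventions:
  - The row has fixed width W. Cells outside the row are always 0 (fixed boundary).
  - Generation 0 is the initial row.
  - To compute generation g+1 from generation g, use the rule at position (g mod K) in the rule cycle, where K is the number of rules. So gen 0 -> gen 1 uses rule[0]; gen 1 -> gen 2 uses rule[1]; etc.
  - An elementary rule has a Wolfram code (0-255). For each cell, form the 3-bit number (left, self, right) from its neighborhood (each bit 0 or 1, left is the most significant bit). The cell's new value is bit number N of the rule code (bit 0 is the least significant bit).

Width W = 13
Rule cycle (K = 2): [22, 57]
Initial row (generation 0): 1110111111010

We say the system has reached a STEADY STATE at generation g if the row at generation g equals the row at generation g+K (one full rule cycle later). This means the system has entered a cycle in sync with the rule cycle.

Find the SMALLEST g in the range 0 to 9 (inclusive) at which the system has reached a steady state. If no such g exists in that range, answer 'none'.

Gen 0: 1110111111010
Gen 1 (rule 22): 0000000000011
Gen 2 (rule 57): 1111111111010
Gen 3 (rule 22): 0000000000011
Gen 4 (rule 57): 1111111111010
Gen 5 (rule 22): 0000000000011
Gen 6 (rule 57): 1111111111010
Gen 7 (rule 22): 0000000000011
Gen 8 (rule 57): 1111111111010
Gen 9 (rule 22): 0000000000011
Gen 10 (rule 57): 1111111111010
Gen 11 (rule 22): 0000000000011

Answer: 1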